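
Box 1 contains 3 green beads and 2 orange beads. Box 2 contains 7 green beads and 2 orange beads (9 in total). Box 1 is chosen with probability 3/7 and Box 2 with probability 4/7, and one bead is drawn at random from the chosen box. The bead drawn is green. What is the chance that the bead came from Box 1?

P(green | Box 1) = 3/5; P(green | Box 2) = 7/9.
P(green) = 3/7·3/5 + 4/7·7/9 = 221/315.
By Bayes' rule, P(Box 1 | green) = 9/35 / 221/315 = 81/221 ≈ 0.3665.

81/221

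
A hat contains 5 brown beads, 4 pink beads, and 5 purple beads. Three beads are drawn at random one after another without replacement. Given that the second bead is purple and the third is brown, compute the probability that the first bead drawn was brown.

P(first=brown and the second bead is purple and the third is brown) = (5/14)·(5/13)·(4/12) = 25/546.
P(E) = Σ over first color = 25/546 + 25/546 + 25/546 = 25/182.
By Bayes, P(first=brown | E) = 25/546 / 25/182 = 1/3 ≈ 0.3333.

1/3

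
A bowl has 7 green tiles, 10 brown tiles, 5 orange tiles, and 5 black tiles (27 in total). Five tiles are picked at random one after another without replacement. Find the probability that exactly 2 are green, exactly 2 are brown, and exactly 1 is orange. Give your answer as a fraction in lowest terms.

35/598

Unordered draws without replacement: count favorable combinations over C(27,5).
Favorable = C(7,2) · C(10,2) · C(5,1) · C(5,0) = 4725; total = C(27,5) = 80730.
P = 4725/80730 = 35/598 ≈ 0.0585.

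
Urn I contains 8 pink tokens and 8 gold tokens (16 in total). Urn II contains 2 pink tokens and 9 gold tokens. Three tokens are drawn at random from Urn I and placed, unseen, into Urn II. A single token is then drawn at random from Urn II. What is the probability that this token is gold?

3/4

Condition on how many of the transferred tokens are gold (from Urn I: 8 gold of 16; then Urn II has 14 total).
  0 gold: C(8,0)C(8,3)/C(16,3) = 1/10; then P = 9/14
  1 gold: C(8,1)C(8,2)/C(16,3) = 2/5; then P = 10/14
  2 gold: C(8,2)C(8,1)/C(16,3) = 2/5; then P = 11/14
  3 gold: C(8,3)C(8,0)/C(16,3) = 1/10; then P = 12/14
P(gold from Urn II) = 3/4 ≈ 0.7500.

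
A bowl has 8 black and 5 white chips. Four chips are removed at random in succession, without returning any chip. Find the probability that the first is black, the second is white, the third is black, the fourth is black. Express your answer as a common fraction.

14/143

Multiply the conditional probability of each draw in order, without replacement, so each draw removes one from its color and from the total.
P = (8/13) · (5/12) · (7/11) · (6/10) = 14/143 ≈ 0.0979.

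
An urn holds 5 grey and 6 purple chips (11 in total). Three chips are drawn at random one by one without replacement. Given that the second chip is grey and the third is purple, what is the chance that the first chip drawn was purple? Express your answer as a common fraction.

P(first=purple and the second chip is grey and the third is purple) = (6/11)·(5/10)·(5/9) = 5/33.
P(E) = Σ over first color = 4/33 + 5/33 = 3/11.
By Bayes, P(first=purple | E) = 5/33 / 3/11 = 5/9 ≈ 0.5556.

5/9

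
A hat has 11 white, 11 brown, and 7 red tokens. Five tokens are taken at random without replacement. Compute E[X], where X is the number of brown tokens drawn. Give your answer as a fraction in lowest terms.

55/29

By linearity of expectation, E[X] = Σ P(draw i is brown); by symmetry each draw (even without replacement) has P(brown) = 11/29.
E[X] = 5 · 11/29 = 55/29 ≈ 1.8966.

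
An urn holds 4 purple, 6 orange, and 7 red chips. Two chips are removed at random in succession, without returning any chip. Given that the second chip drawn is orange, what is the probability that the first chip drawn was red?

P(first=red and the second chip drawn is orange) = (7/17)·(6/16) = 21/136.
P(the second chip drawn is orange) = Σ over first color = 3/34 + 15/136 + 21/136 = 6/17.
By Bayes, P(first=red | the second chip drawn is orange) = 21/136 / 6/17 = 7/16 ≈ 0.4375.

7/16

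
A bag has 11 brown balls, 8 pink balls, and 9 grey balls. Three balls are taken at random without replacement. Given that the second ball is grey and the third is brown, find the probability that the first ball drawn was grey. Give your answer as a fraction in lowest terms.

4/13

P(first=grey and the second ball is grey and the third is brown) = (9/28)·(8/27)·(11/26) = 11/273.
P(E) = Σ over first color = 55/1092 + 11/273 + 11/273 = 11/84.
By Bayes, P(first=grey | E) = 11/273 / 11/84 = 4/13 ≈ 0.3077.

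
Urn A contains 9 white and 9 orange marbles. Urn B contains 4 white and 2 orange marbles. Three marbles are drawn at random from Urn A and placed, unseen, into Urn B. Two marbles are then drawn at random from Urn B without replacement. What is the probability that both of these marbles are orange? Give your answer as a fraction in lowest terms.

20/153

Condition on how many of the transferred marbles are orange (from Urn A: 9 orange of 18; then Urn B has 9 total).
  0 orange: C(9,0)C(9,3)/C(18,3) = 7/68; then P = C(2,2)/C(9,2) = 1/36
  1 orange: C(9,1)C(9,2)/C(18,3) = 27/68; then P = C(3,2)/C(9,2) = 1/12
  2 orange: C(9,2)C(9,1)/C(18,3) = 27/68; then P = C(4,2)/C(9,2) = 1/6
  3 orange: C(9,3)C(9,0)/C(18,3) = 7/68; then P = C(5,2)/C(9,2) = 5/18
P(both orange) = 20/153 ≈ 0.1307.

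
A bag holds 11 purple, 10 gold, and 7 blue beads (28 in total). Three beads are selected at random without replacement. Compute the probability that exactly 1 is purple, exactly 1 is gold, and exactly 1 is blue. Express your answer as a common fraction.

55/234

Unordered draws without replacement: count favorable combinations over C(28,3).
Favorable = C(11,1) · C(10,1) · C(7,1) = 770; total = C(28,3) = 3276.
P = 770/3276 = 55/234 ≈ 0.2350.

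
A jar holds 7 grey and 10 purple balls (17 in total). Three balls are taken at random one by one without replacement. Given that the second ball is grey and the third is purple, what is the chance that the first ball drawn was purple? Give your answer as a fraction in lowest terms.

P(first=purple and the second ball is grey and the third is purple) = (10/17)·(7/16)·(9/15) = 21/136.
P(E) = Σ over first color = 7/68 + 21/136 = 35/136.
By Bayes, P(first=purple | E) = 21/136 / 35/136 = 3/5 ≈ 0.6000.

3/5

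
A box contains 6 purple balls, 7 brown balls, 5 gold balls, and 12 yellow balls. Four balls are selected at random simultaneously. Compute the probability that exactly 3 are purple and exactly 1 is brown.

Unordered draws without replacement: count favorable combinations over C(30,4).
Favorable = C(6,3) · C(7,1) · C(5,0) · C(12,0) = 140; total = C(30,4) = 27405.
P = 140/27405 = 4/783 ≈ 0.0051.

4/783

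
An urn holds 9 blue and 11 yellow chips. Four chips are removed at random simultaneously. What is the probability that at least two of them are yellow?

253/323

Sum the hypergeometric tail for j = 2,…,4 yellow chips.
Favorable = C(11,2)·C(9,2) + C(11,3)·C(9,1) + C(11,4)·C(9,0) = 3795; total = C(20,4) = 4845.
P = 3795/4845 = 253/323 ≈ 0.7833.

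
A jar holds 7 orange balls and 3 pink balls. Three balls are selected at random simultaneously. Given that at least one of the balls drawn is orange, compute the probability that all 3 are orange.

5/17

P(all 3 orange) = C(7,3)/C(10,3) = 7/24; P(at least one orange) = 1 − C(3,3)/C(10,3) = 119/120.
Since 'all 3 orange' ⊆ 'at least one orange', P(all 3 | at least one) = 7/24 / 119/120 = 5/17 ≈ 0.2941.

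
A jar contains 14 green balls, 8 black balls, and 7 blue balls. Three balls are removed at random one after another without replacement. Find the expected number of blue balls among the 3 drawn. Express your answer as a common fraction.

By linearity of expectation, E[X] = Σ P(draw i is blue); by symmetry each draw (even without replacement) has P(blue) = 7/29.
E[X] = 3 · 7/29 = 21/29 ≈ 0.7241.

21/29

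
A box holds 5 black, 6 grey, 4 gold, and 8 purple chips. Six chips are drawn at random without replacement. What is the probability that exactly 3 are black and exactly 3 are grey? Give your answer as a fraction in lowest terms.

Unordered draws without replacement: count favorable combinations over C(23,6).
Favorable = C(5,3) · C(6,3) · C(4,0) · C(8,0) = 200; total = C(23,6) = 100947.
P = 200/100947 = 200/100947 ≈ 0.0020.

200/100947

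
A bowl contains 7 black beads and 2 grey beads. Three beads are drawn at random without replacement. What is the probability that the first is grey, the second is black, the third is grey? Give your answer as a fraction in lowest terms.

1/36

Multiply the conditional probability of each draw in order, without replacement, so each draw removes one from its color and from the total.
P = (2/9) · (7/8) · (1/7) = 1/36 ≈ 0.0278.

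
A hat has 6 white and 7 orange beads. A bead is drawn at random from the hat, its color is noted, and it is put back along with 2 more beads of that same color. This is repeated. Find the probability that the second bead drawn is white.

6/13

Condition on the first draw. If first is white (prob 6/13), second-white has prob (8)/(15); if not (prob 7/13), it has prob 6/(15).
P = (6/13)·(8/15) + (7/13)·(6/15) = 6/13 ≈ 0.4615.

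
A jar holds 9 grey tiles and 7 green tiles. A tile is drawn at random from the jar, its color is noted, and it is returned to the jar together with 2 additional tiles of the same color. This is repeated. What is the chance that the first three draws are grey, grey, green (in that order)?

77/640

Track the composition after each reinforcement of +2.
P = (9/16) · (11/18) · (7/20) = 77/640 ≈ 0.1203.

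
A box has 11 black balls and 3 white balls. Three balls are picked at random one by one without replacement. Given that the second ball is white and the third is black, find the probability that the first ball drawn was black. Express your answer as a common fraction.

P(first=black and the second ball is white and the third is black) = (11/14)·(3/13)·(10/12) = 55/364.
P(E) = Σ over first color = 55/364 + 11/364 = 33/182.
By Bayes, P(first=black | E) = 55/364 / 33/182 = 5/6 ≈ 0.8333.

5/6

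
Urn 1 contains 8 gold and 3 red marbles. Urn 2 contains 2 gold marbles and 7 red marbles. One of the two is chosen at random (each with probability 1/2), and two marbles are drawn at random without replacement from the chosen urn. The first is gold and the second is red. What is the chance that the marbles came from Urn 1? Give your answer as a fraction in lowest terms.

432/817

P(E | Urn 1) = 12/55; P(E | Urn 2) = 7/36.
P(E) = 1/2·12/55 + 1/2·7/36 = 817/3960.
By Bayes' rule, P(Urn 1 | E) = 6/55 / 817/3960 = 432/817 ≈ 0.5288.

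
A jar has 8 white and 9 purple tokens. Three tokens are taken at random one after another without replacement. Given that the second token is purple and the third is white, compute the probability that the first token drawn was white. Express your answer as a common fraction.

P(first=white and the second token is purple and the third is white) = (8/17)·(9/16)·(7/15) = 21/170.
P(E) = Σ over first color = 21/170 + 12/85 = 9/34.
By Bayes, P(first=white | E) = 21/170 / 9/34 = 7/15 ≈ 0.4667.

7/15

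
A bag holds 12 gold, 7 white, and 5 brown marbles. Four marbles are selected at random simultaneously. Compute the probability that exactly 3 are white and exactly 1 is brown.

25/1518

Unordered draws without replacement: count favorable combinations over C(24,4).
Favorable = C(12,0) · C(7,3) · C(5,1) = 175; total = C(24,4) = 10626.
P = 175/10626 = 25/1518 ≈ 0.0165.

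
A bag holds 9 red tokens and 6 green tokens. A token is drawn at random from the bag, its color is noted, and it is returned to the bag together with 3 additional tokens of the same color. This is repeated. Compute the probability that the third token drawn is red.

3/5

Sum over the four possibilities for the first two draws (red/not-red each), tracking how the red count and total change by +3 per draw.
P(third is red) = 3/5 ≈ 0.6000. (In a Pólya urn every draw has the same marginal probability 9/15.)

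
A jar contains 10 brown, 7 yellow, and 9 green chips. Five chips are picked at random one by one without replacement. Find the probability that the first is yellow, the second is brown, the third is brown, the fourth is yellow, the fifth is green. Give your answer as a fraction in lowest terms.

567/131560

Multiply the conditional probability of each draw in order, without replacement, so each draw removes one from its color and from the total.
P = (7/26) · (10/25) · (9/24) · (6/23) · (9/22) = 567/131560 ≈ 0.0043.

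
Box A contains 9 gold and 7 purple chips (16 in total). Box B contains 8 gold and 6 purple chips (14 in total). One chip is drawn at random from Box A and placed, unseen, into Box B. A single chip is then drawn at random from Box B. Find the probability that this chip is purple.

Condition on how many of the transferred chips are purple (from Box A: 7 purple of 16; then Box B has 15 total).
  0 purple: C(7,0)C(9,1)/C(16,1) = 9/16; then P = 6/15
  1 purple: C(7,1)C(9,0)/C(16,1) = 7/16; then P = 7/15
P(purple from Box B) = 103/240 ≈ 0.4292.

103/240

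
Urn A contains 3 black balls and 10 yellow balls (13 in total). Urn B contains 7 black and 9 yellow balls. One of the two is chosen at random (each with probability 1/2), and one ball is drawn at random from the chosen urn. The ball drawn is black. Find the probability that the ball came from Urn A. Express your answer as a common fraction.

48/139

P(black | Urn A) = 3/13; P(black | Urn B) = 7/16.
P(black) = 1/2·3/13 + 1/2·7/16 = 139/416.
By Bayes' rule, P(Urn A | black) = 3/26 / 139/416 = 48/139 ≈ 0.3453.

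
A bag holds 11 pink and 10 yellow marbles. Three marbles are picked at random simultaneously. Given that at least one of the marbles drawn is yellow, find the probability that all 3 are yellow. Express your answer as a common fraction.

P(all 3 yellow) = C(10,3)/C(21,3) = 12/133; P(at least one yellow) = 1 − C(11,3)/C(21,3) = 233/266.
Since 'all 3 yellow' ⊆ 'at least one yellow', P(all 3 | at least one) = 12/133 / 233/266 = 24/233 ≈ 0.1030.

24/233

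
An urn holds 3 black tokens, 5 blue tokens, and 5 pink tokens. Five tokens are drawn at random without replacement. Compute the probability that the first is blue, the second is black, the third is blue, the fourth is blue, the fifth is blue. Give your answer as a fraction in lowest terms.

1/429

Multiply the conditional probability of each draw in order, without replacement, so each draw removes one from its color and from the total.
P = (5/13) · (3/12) · (4/11) · (3/10) · (2/9) = 1/429 ≈ 0.0023.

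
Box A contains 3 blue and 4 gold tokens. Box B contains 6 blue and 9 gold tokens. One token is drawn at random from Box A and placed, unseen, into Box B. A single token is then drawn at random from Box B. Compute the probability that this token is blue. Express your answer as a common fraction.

Condition on how many of the transferred tokens are blue (from Box A: 3 blue of 7; then Box B has 16 total).
  0 blue: C(3,0)C(4,1)/C(7,1) = 4/7; then P = 6/16
  1 blue: C(3,1)C(4,0)/C(7,1) = 3/7; then P = 7/16
P(blue from Box B) = 45/112 ≈ 0.4018.

45/112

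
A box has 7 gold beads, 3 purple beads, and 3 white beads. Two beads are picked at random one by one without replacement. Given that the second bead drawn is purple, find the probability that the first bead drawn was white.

1/4

P(first=white and the second bead drawn is purple) = (3/13)·(3/12) = 3/52.
P(the second bead drawn is purple) = Σ over first color = 7/52 + 1/26 + 3/52 = 3/13.
By Bayes, P(first=white | the second bead drawn is purple) = 3/52 / 3/13 = 1/4 ≈ 0.2500.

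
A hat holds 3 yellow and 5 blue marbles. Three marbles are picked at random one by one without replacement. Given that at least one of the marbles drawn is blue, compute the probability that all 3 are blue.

P(all 3 blue) = C(5,3)/C(8,3) = 5/28; P(at least one blue) = 1 − C(3,3)/C(8,3) = 55/56.
Since 'all 3 blue' ⊆ 'at least one blue', P(all 3 | at least one) = 5/28 / 55/56 = 2/11 ≈ 0.1818.

2/11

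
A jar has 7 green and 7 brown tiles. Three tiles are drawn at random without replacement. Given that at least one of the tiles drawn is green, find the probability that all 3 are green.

P(all 3 green) = C(7,3)/C(14,3) = 5/52; P(at least one green) = 1 − C(7,3)/C(14,3) = 47/52.
Since 'all 3 green' ⊆ 'at least one green', P(all 3 | at least one) = 5/52 / 47/52 = 5/47 ≈ 0.1064.

5/47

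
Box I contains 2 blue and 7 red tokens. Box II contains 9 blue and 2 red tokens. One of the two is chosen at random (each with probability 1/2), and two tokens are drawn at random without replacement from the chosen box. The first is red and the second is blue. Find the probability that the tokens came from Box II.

P(E | Box I) = 7/36; P(E | Box II) = 9/55.
P(E) = 1/2·7/36 + 1/2·9/55 = 709/3960.
By Bayes' rule, P(Box II | E) = 9/110 / 709/3960 = 324/709 ≈ 0.4570.

324/709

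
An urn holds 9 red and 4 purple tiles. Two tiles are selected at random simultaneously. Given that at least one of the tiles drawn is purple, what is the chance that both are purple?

P(both purple) = C(4,2)/C(13,2) = 1/13; P(at least one purple) = 1 − C(9,2)/C(13,2) = 7/13.
Since 'both purple' ⊆ 'at least one purple', P(both | at least one) = 1/13 / 7/13 = 1/7 ≈ 0.1429.

1/7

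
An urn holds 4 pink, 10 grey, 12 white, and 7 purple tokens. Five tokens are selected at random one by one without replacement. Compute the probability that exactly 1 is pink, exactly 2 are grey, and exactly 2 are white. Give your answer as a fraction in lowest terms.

Unordered draws without replacement: count favorable combinations over C(33,5).
Favorable = C(4,1) · C(10,2) · C(12,2) · C(7,0) = 11880; total = C(33,5) = 237336.
P = 11880/237336 = 45/899 ≈ 0.0501.

45/899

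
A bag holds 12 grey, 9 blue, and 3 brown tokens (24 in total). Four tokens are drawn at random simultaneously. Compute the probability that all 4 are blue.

3/253

Unordered draws without replacement: count favorable combinations over C(24,4).
Favorable = C(12,0) · C(9,4) · C(3,0) = 126; total = C(24,4) = 10626.
P = 126/10626 = 3/253 ≈ 0.0119.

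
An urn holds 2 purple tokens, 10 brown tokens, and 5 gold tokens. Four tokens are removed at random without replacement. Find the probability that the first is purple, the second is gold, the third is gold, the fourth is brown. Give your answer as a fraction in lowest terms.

Multiply the conditional probability of each draw in order, without replacement, so each draw removes one from its color and from the total.
P = (2/17) · (5/16) · (4/15) · (10/14) = 5/714 ≈ 0.0070.

5/714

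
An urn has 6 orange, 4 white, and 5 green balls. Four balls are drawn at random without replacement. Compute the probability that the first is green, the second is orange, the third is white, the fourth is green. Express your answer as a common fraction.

Multiply the conditional probability of each draw in order, without replacement, so each draw removes one from its color and from the total.
P = (5/15) · (6/14) · (4/13) · (4/12) = 4/273 ≈ 0.0147.

4/273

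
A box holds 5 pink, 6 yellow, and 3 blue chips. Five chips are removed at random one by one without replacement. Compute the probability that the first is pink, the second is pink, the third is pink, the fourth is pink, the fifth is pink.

1/2002

Multiply the conditional probability of each draw in order, without replacement, so each draw removes one from its color and from the total.
P = (5/14) · (4/13) · (3/12) · (2/11) · (1/10) = 1/2002 ≈ 0.0005.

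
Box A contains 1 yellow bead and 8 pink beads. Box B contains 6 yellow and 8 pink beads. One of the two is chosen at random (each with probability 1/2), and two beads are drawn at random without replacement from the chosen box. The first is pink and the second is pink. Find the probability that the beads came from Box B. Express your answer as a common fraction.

36/127

P(E | Box A) = 7/9; P(E | Box B) = 4/13.
P(E) = 1/2·7/9 + 1/2·4/13 = 127/234.
By Bayes' rule, P(Box B | E) = 2/13 / 127/234 = 36/127 ≈ 0.2835.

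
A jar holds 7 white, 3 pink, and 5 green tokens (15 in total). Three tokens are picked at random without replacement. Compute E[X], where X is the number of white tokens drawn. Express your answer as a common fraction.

By linearity of expectation, E[X] = Σ P(draw i is white); by symmetry each draw (even without replacement) has P(white) = 7/15.
E[X] = 3 · 7/15 = 7/5 ≈ 1.4000.

7/5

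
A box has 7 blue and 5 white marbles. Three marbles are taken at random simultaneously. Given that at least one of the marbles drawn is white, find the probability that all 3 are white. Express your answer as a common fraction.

2/37

P(all 3 white) = C(5,3)/C(12,3) = 1/22; P(at least one white) = 1 − C(7,3)/C(12,3) = 37/44.
Since 'all 3 white' ⊆ 'at least one white', P(all 3 | at least one) = 1/22 / 37/44 = 2/37 ≈ 0.0541.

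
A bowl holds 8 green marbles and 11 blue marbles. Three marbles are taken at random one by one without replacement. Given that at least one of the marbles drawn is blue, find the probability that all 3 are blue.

P(all 3 blue) = C(11,3)/C(19,3) = 55/323; P(at least one blue) = 1 − C(8,3)/C(19,3) = 913/969.
Since 'all 3 blue' ⊆ 'at least one blue', P(all 3 | at least one) = 55/323 / 913/969 = 15/83 ≈ 0.1807.

15/83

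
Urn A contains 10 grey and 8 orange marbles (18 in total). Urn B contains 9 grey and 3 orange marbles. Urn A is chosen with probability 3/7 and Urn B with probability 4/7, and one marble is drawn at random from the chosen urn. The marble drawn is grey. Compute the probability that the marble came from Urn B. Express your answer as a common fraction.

P(grey | Urn A) = 5/9; P(grey | Urn B) = 3/4.
P(grey) = 3/7·5/9 + 4/7·3/4 = 2/3.
By Bayes' rule, P(Urn B | grey) = 3/7 / 2/3 = 9/14 ≈ 0.6429.

9/14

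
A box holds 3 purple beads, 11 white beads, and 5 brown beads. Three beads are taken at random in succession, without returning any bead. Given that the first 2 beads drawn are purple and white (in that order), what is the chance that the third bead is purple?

After removing 1 purple, 1 white, the box has 2 purple out of 17 remaining.
P(third is purple | given) = 2/17 ≈ 0.1176.

2/17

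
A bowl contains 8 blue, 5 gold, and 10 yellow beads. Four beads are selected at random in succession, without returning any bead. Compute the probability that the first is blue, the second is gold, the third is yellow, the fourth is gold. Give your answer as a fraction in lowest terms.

Multiply the conditional probability of each draw in order, without replacement, so each draw removes one from its color and from the total.
P = (8/23) · (5/22) · (10/21) · (4/20) = 40/5313 ≈ 0.0075.

40/5313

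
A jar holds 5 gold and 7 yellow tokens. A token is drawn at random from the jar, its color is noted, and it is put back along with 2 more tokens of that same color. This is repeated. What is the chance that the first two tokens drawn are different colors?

Either gold then yellow, or yellow then gold; after the first draw the total is 14.
P = (5/12)·(7/14) + (7/12)·(5/14) = 5/12 ≈ 0.4167.

5/12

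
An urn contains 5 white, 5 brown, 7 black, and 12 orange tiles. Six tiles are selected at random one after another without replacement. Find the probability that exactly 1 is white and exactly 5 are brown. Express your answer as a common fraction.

Unordered draws without replacement: count favorable combinations over C(29,6).
Favorable = C(5,1) · C(5,5) · C(7,0) · C(12,0) = 5; total = C(29,6) = 475020.
P = 5/475020 = 1/95004 ≈ 0.0000.

1/95004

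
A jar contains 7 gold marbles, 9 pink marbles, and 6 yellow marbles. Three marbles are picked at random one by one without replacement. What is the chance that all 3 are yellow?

Unordered draws without replacement: count favorable combinations over C(22,3).
Favorable = C(7,0) · C(9,0) · C(6,3) = 20; total = C(22,3) = 1540.
P = 20/1540 = 1/77 ≈ 0.0130.

1/77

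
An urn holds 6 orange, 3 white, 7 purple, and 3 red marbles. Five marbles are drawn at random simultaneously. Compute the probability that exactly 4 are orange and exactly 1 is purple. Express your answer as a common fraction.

35/3876

Unordered draws without replacement: count favorable combinations over C(19,5).
Favorable = C(6,4) · C(3,0) · C(7,1) · C(3,0) = 105; total = C(19,5) = 11628.
P = 105/11628 = 35/3876 ≈ 0.0090.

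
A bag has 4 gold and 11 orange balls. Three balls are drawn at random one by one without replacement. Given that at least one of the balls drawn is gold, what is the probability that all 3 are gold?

P(all 3 gold) = C(4,3)/C(15,3) = 4/455; P(at least one gold) = 1 − C(11,3)/C(15,3) = 58/91.
Since 'all 3 gold' ⊆ 'at least one gold', P(all 3 | at least one) = 4/455 / 58/91 = 2/145 ≈ 0.0138.

2/145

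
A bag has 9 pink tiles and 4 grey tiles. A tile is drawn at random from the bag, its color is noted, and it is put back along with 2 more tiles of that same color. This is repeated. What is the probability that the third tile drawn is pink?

9/13

Sum over the four possibilities for the first two draws (pink/not-pink each), tracking how the pink count and total change by +2 per draw.
P(third is pink) = 9/13 ≈ 0.6923. (In a Pólya urn every draw has the same marginal probability 9/13.)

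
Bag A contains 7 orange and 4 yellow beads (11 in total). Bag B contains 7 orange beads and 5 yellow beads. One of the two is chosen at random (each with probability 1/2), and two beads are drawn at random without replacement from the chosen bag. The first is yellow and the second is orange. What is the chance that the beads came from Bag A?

24/49

P(E | Bag A) = 14/55; P(E | Bag B) = 35/132.
P(E) = 1/2·14/55 + 1/2·35/132 = 343/1320.
By Bayes' rule, P(Bag A | E) = 7/55 / 343/1320 = 24/49 ≈ 0.4898.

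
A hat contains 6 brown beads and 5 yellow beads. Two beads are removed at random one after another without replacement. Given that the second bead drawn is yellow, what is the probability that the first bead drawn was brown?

P(first=brown and the second bead drawn is yellow) = (6/11)·(5/10) = 3/11.
P(the second bead drawn is yellow) = Σ over first color = 3/11 + 2/11 = 5/11.
By Bayes, P(first=brown | the second bead drawn is yellow) = 3/11 / 5/11 = 3/5 ≈ 0.6000.

3/5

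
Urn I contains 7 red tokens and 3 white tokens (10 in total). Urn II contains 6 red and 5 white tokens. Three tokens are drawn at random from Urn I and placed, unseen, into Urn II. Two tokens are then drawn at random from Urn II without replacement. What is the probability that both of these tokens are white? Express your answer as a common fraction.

Condition on how many of the transferred tokens are white (from Urn I: 3 white of 10; then Urn II has 14 total).
  0 white: C(3,0)C(7,3)/C(10,3) = 7/24; then P = C(5,2)/C(14,2) = 10/91
  1 white: C(3,1)C(7,2)/C(10,3) = 21/40; then P = C(6,2)/C(14,2) = 15/91
  2 white: C(3,2)C(7,1)/C(10,3) = 7/40; then P = C(7,2)/C(14,2) = 3/13
  3 white: C(3,3)C(7,0)/C(10,3) = 1/120; then P = C(8,2)/C(14,2) = 4/13
P(both white) = 21/130 ≈ 0.1615.

21/130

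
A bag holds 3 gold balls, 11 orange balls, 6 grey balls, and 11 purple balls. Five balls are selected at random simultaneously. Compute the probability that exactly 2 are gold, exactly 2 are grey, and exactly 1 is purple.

55/18879

Unordered draws without replacement: count favorable combinations over C(31,5).
Favorable = C(3,2) · C(11,0) · C(6,2) · C(11,1) = 495; total = C(31,5) = 169911.
P = 495/169911 = 55/18879 ≈ 0.0029.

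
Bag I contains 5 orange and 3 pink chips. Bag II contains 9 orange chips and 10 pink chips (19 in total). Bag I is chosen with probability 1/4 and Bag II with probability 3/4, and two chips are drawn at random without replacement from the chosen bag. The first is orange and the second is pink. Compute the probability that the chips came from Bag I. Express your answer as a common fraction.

19/75

P(E | Bag I) = 15/56; P(E | Bag II) = 5/19.
P(E) = 1/4·15/56 + 3/4·5/19 = 1125/4256.
By Bayes' rule, P(Bag I | E) = 15/224 / 1125/4256 = 19/75 ≈ 0.2533.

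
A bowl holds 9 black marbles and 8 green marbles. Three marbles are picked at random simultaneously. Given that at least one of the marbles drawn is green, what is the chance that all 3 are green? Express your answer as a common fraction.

14/149

P(all 3 green) = C(8,3)/C(17,3) = 7/85; P(at least one green) = 1 − C(9,3)/C(17,3) = 149/170.
Since 'all 3 green' ⊆ 'at least one green', P(all 3 | at least one) = 7/85 / 149/170 = 14/149 ≈ 0.0940.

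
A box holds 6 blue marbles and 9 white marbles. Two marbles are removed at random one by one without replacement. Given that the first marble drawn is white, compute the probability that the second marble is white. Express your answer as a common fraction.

4/7

After removing 1 white, the box has 8 white out of 14 remaining.
P(second is white | given) = 8/14 = 4/7 ≈ 0.5714.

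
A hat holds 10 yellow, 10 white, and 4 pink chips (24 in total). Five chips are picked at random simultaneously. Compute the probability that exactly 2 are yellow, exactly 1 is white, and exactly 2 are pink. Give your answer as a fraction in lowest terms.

225/3542

Unordered draws without replacement: count favorable combinations over C(24,5).
Favorable = C(10,2) · C(10,1) · C(4,2) = 2700; total = C(24,5) = 42504.
P = 2700/42504 = 225/3542 ≈ 0.0635.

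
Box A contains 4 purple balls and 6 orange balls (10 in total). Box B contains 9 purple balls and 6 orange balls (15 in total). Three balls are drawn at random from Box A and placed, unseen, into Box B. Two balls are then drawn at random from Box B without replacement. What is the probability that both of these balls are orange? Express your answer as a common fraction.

Condition on how many of the transferred balls are orange (from Box A: 6 orange of 10; then Box B has 18 total).
  0 orange: C(6,0)C(4,3)/C(10,3) = 1/30; then P = C(6,2)/C(18,2) = 5/51
  1 orange: C(6,1)C(4,2)/C(10,3) = 3/10; then P = C(7,2)/C(18,2) = 7/51
  2 orange: C(6,2)C(4,1)/C(10,3) = 1/2; then P = C(8,2)/C(18,2) = 28/153
  3 orange: C(6,3)C(4,0)/C(10,3) = 1/6; then P = C(9,2)/C(18,2) = 4/17
P(both orange) = 134/765 ≈ 0.1752.

134/765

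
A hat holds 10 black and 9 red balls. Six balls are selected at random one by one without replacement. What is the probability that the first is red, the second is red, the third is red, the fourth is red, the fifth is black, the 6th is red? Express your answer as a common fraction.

Multiply the conditional probability of each draw in order, without replacement, so each draw removes one from its color and from the total.
P = (9/19) · (8/18) · (7/17) · (6/16) · (10/15) · (5/14) = 5/646 ≈ 0.0077.

5/646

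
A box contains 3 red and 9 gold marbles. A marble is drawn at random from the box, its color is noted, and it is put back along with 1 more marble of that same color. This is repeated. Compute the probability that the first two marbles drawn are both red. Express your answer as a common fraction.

After a red draw the box holds 4 red out of 13.
P = (3/12)·(4/13) = 1/13 ≈ 0.0769.

1/13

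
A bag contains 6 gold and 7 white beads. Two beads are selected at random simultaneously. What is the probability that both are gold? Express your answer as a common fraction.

Unordered draws without replacement: count favorable combinations over C(13,2).
Favorable = C(6,2) · C(7,0) = 15; total = C(13,2) = 78.
P = 15/78 = 5/26 ≈ 0.1923.

5/26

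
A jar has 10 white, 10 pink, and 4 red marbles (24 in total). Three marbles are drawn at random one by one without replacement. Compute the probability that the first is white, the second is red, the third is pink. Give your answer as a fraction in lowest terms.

Multiply the conditional probability of each draw in order, without replacement, so each draw removes one from its color and from the total.
P = (10/24) · (4/23) · (10/22) = 25/759 ≈ 0.0329.

25/759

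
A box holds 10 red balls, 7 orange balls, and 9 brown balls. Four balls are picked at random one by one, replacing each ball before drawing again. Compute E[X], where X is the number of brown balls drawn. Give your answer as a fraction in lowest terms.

By linearity of expectation, E[X] = Σ P(draw i is brown); each independent draw has P(brown) = 9/26.
E[X] = 4 · 9/26 = 18/13 ≈ 1.3846.

18/13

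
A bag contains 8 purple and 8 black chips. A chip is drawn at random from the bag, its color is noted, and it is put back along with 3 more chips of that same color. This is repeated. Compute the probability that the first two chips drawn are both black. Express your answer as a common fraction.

11/38

After a black draw the bag holds 11 black out of 19.
P = (8/16)·(11/19) = 11/38 ≈ 0.2895.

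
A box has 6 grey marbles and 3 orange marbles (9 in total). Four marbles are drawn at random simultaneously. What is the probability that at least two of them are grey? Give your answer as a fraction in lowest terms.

Sum the hypergeometric tail for j = 2,…,4 grey marbles.
Favorable = C(6,2)·C(3,2) + C(6,3)·C(3,1) + C(6,4)·C(3,0) = 120; total = C(9,4) = 126.
P = 120/126 = 20/21 ≈ 0.9524.

20/21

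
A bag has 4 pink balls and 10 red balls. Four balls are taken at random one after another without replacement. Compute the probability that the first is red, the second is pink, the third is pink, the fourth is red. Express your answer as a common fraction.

Multiply the conditional probability of each draw in order, without replacement, so each draw removes one from its color and from the total.
P = (10/14) · (4/13) · (3/12) · (9/11) = 45/1001 ≈ 0.0450.

45/1001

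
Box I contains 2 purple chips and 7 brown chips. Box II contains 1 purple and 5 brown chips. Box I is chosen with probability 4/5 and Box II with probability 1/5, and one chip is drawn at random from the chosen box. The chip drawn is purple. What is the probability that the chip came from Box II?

3/19

P(purple | Box I) = 2/9; P(purple | Box II) = 1/6.
P(purple) = 4/5·2/9 + 1/5·1/6 = 19/90.
By Bayes' rule, P(Box II | purple) = 1/30 / 19/90 = 3/19 ≈ 0.1579.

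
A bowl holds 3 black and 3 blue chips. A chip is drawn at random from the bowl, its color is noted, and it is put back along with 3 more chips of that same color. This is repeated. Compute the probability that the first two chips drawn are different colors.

Either black then blue, or blue then black; after the first draw the total is 9.
P = (3/6)·(3/9) + (3/6)·(3/9) = 1/3 ≈ 0.3333.

1/3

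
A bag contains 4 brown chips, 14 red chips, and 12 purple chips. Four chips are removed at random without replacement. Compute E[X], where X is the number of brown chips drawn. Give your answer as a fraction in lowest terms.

8/15

By linearity of expectation, E[X] = Σ P(draw i is brown); by symmetry each draw (even without replacement) has P(brown) = 4/30.
E[X] = 4 · 4/30 = 8/15 ≈ 0.5333.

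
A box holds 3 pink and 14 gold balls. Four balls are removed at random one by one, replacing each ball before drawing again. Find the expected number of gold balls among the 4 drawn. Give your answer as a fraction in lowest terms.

By linearity of expectation, E[X] = Σ P(draw i is gold); each independent draw has P(gold) = 14/17.
E[X] = 4 · 14/17 = 56/17 ≈ 3.2941.

56/17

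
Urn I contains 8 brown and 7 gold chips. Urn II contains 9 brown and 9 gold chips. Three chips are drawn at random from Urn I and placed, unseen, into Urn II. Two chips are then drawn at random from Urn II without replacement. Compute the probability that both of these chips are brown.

128/525

Condition on how many of the transferred chips are brown (from Urn I: 8 brown of 15; then Urn II has 21 total).
  0 brown: C(8,0)C(7,3)/C(15,3) = 1/13; then P = C(9,2)/C(21,2) = 6/35
  1 brown: C(8,1)C(7,2)/C(15,3) = 24/65; then P = C(10,2)/C(21,2) = 3/14
  2 brown: C(8,2)C(7,1)/C(15,3) = 28/65; then P = C(11,2)/C(21,2) = 11/42
  3 brown: C(8,3)C(7,0)/C(15,3) = 8/65; then P = C(12,2)/C(21,2) = 11/35
P(both brown) = 128/525 ≈ 0.2438.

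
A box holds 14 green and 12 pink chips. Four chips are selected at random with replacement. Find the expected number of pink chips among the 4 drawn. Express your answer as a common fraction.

24/13

By linearity of expectation, E[X] = Σ P(draw i is pink); each independent draw has P(pink) = 12/26.
E[X] = 4 · 12/26 = 24/13 ≈ 1.8462.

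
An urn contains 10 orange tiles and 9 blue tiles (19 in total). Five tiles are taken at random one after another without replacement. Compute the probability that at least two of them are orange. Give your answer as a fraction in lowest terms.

569/646

Sum the hypergeometric tail for j = 2,…,5 orange tiles.
Favorable = C(10,2)·C(9,3) + C(10,3)·C(9,2) + C(10,4)·C(9,1) + C(10,5)·C(9,0) = 10242; total = C(19,5) = 11628.
P = 10242/11628 = 569/646 ≈ 0.8808.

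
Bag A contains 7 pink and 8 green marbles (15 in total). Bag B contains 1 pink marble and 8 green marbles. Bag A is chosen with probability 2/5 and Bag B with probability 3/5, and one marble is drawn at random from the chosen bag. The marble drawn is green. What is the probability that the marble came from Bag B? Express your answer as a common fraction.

5/7

P(green | Bag A) = 8/15; P(green | Bag B) = 8/9.
P(green) = 2/5·8/15 + 3/5·8/9 = 56/75.
By Bayes' rule, P(Bag B | green) = 8/15 / 56/75 = 5/7 ≈ 0.7143.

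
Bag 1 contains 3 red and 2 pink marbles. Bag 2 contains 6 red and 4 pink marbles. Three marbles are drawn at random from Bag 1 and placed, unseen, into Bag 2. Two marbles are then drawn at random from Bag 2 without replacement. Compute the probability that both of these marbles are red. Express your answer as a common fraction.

Condition on how many of the transferred marbles are red (from Bag 1: 3 red of 5; then Bag 2 has 13 total).
  1 red: C(3,1)C(2,2)/C(5,3) = 3/10; then P = C(7,2)/C(13,2) = 7/26
  2 red: C(3,2)C(2,1)/C(5,3) = 3/5; then P = C(8,2)/C(13,2) = 14/39
  3 red: C(3,3)C(2,0)/C(5,3) = 1/10; then P = C(9,2)/C(13,2) = 6/13
P(both red) = 89/260 ≈ 0.3423.

89/260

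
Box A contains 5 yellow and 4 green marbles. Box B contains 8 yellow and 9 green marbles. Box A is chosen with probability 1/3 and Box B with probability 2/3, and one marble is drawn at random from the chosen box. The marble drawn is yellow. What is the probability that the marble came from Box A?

85/229

P(yellow | Box A) = 5/9; P(yellow | Box B) = 8/17.
P(yellow) = 1/3·5/9 + 2/3·8/17 = 229/459.
By Bayes' rule, P(Box A | yellow) = 5/27 / 229/459 = 85/229 ≈ 0.3712.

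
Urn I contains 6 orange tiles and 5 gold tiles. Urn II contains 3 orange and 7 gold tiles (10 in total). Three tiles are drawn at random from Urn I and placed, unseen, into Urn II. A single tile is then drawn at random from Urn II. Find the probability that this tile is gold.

Condition on how many of the transferred tiles are gold (from Urn I: 5 gold of 11; then Urn II has 13 total).
  0 gold: C(5,0)C(6,3)/C(11,3) = 4/33; then P = 7/13
  1 gold: C(5,1)C(6,2)/C(11,3) = 5/11; then P = 8/13
  2 gold: C(5,2)C(6,1)/C(11,3) = 4/11; then P = 9/13
  3 gold: C(5,3)C(6,0)/C(11,3) = 2/33; then P = 10/13
P(gold from Urn II) = 92/143 ≈ 0.6434.

92/143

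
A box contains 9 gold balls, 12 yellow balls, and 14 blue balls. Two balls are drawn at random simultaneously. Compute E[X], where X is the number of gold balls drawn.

By linearity of expectation, E[X] = Σ P(draw i is gold); by symmetry each draw (even without replacement) has P(gold) = 9/35.
E[X] = 2 · 9/35 = 18/35 ≈ 0.5143.

18/35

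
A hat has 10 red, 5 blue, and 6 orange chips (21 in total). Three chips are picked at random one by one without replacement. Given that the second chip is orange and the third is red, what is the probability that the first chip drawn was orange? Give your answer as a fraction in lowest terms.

5/19

P(first=orange and the second chip is orange and the third is red) = (6/21)·(5/20)·(10/19) = 5/133.
P(E) = Σ over first color = 9/133 + 5/133 + 5/133 = 1/7.
By Bayes, P(first=orange | E) = 5/133 / 1/7 = 5/19 ≈ 0.2632.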